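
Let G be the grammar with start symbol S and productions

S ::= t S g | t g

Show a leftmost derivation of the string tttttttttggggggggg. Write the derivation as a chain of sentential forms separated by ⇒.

S ⇒ tSg ⇒ ttSgg ⇒ tttSggg ⇒ ttttSgggg ⇒ tttttSggggg ⇒ ttttttSgggggg ⇒ tttttttSggggggg ⇒ ttttttttSgggggggg ⇒ tttttttttggggggggg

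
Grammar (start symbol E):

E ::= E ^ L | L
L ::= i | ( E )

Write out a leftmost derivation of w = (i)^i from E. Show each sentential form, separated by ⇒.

E⇒E^L⇒L^L⇒(E)^L⇒(L)^L⇒(i)^L⇒(i)^i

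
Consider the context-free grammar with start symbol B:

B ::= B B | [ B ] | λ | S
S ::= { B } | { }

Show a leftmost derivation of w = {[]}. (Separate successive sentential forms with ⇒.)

B ⇒ BB ⇒ SB ⇒ {B}B ⇒ {[B]}B ⇒ {[]}B ⇒ {[]}

B ⇒ BB   [B ::= B B]
BB ⇒ SB   [B ::= S]
SB ⇒ {B}B   [S ::= { B }]
{B}B ⇒ {[B]}B   [B ::= [ B ]]
{[B]}B ⇒ {[]}B   [B ::= λ]
{[]}B ⇒ {[]}   [B ::= λ]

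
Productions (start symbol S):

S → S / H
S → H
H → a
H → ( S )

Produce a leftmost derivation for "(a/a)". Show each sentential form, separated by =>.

S => H   [S → H]
H => (S)   [H → ( S )]
(S) => (S/H)   [S → S / H]
(S/H) => (H/H)   [S → H]
(H/H) => (a/H)   [H → a]
(a/H) => (a/a)   [H → a]

S => H => (S) => (S/H) => (H/H) => (a/H) => (a/a)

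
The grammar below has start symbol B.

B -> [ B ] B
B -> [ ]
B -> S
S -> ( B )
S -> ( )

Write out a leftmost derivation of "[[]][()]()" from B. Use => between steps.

B => [B]B => [[]]B => [[]][B]B => [[]][S]B => [[]][()]B => [[]][()]S => [[]][()]()

B => [B]B   [B -> [ B ] B]
[B]B => [[]]B   [B -> [ ]]
[[]]B => [[]][B]B   [B -> [ B ] B]
[[]][B]B => [[]][S]B   [B -> S]
[[]][S]B => [[]][()]B   [S -> ( )]
[[]][()]B => [[]][()]S   [B -> S]
[[]][()]S => [[]][()]()   [S -> ( )]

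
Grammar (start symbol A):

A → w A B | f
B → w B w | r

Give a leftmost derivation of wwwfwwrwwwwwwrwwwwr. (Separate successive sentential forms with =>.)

A=>wAB=>wwABB=>wwwABBB=>wwwfBBB=>wwwfwBwBB=>wwwfwwBwwBB=>wwwfwwrwwBB=>wwwfwwrwwwBwB=>wwwfwwrwwwwBwwB=>wwwfwwrwwwwwBwwwB=>wwwfwwrwwwwwwBwwwwB=>wwwfwwrwwwwwwrwwwwB=>wwwfwwrwwwwwwrwwwwr

A => wAB   [A → w A B]
wAB => wwABB   [A → w A B]
wwABB => wwwABBB   [A → w A B]
wwwABBB => wwwfBBB   [A → f]
wwwfBBB => wwwfwBwBB   [B → w B w]
wwwfwBwBB => wwwfwwBwwBB   [B → w B w]
wwwfwwBwwBB => wwwfwwrwwBB   [B → r]
wwwfwwrwwBB => wwwfwwrwwwBwB   [B → w B w]
wwwfwwrwwwBwB => wwwfwwrwwwwBwwB   [B → w B w]
wwwfwwrwwwwBwwB => wwwfwwrwwwwwBwwwB   [B → w B w]
wwwfwwrwwwwwBwwwB => wwwfwwrwwwwwwBwwwwB   [B → w B w]
wwwfwwrwwwwwwBwwwwB => wwwfwwrwwwwwwrwwwwB   [B → r]
wwwfwwrwwwwwwrwwwwB => wwwfwwrwwwwwwrwwwwr   [B → r]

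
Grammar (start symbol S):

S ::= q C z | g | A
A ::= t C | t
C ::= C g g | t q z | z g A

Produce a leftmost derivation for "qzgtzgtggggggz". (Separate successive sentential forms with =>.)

S => qCz => qCggz => qCggggz => qzgAggggz => qzgtCggggz => qzgtCggggggz => qzgtzgAggggggz => qzgtzgtggggggz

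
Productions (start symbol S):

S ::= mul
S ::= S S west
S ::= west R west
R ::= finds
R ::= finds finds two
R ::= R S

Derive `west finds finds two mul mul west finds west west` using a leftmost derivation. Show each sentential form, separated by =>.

S => west R west => west R S west => west R S S west => west R S S S west => west finds finds two S S S west => west finds finds two mul S S west => west finds finds two mul mul S west => west finds finds two mul mul west R west west => west finds finds two mul mul west finds west west

S => west R west   [S ::= west R west]
west R west => west R S west   [R ::= R S]
west R S west => west R S S west   [R ::= R S]
west R S S west => west R S S S west   [R ::= R S]
west R S S S west => west finds finds two S S S west   [R ::= finds finds two]
west finds finds two S S S west => west finds finds two mul S S west   [S ::= mul]
west finds finds two mul S S west => west finds finds two mul mul S west   [S ::= mul]
west finds finds two mul mul S west => west finds finds two mul mul west R west west   [S ::= west R west]
west finds finds two mul mul west R west west => west finds finds two mul mul west finds west west   [R ::= finds]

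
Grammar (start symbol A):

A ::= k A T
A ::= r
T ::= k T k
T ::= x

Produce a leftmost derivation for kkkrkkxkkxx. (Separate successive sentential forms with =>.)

A => kAT   [A ::= k A T]
kAT => kkATT   [A ::= k A T]
kkATT => kkkATTT   [A ::= k A T]
kkkATTT => kkkrTTT   [A ::= r]
kkkrTTT => kkkrkTkTT   [T ::= k T k]
kkkrkTkTT => kkkrkkTkkTT   [T ::= k T k]
kkkrkkTkkTT => kkkrkkxkkTT   [T ::= x]
kkkrkkxkkTT => kkkrkkxkkxT   [T ::= x]
kkkrkkxkkxT => kkkrkkxkkxx   [T ::= x]

A => kAT => kkATT => kkkATTT => kkkrTTT => kkkrkTkTT => kkkrkkTkkTT => kkkrkkxkkTT => kkkrkkxkkxT => kkkrkkxkkxx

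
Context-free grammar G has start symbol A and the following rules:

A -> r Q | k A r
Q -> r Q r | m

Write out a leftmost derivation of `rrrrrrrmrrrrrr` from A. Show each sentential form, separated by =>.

A=>rQ=>rrQr=>rrrQrr=>rrrrQrrr=>rrrrrQrrrr=>rrrrrrQrrrrr=>rrrrrrrQrrrrrr=>rrrrrrrmrrrrrr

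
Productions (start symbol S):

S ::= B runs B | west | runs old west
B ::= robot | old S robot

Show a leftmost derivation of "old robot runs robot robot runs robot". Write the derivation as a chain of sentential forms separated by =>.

S => B runs B => old S robot runs B => old B runs B robot runs B => old robot runs B robot runs B => old robot runs robot robot runs B => old robot runs robot robot runs robot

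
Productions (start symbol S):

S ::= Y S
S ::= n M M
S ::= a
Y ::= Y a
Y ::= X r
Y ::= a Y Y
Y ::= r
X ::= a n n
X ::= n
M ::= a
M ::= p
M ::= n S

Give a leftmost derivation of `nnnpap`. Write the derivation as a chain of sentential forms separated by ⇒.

S ⇒ nMM ⇒ nnSM ⇒ nnnMMM ⇒ nnnpMM ⇒ nnnpaM ⇒ nnnpap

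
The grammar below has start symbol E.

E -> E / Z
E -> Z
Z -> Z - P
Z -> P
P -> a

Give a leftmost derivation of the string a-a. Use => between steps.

E => Z => Z-P => P-P => a-P => a-a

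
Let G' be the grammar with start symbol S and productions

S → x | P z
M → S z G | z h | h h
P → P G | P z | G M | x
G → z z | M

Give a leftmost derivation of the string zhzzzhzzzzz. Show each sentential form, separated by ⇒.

S ⇒ Pz   [S → P z]
Pz ⇒ GMz   [P → G M]
GMz ⇒ MMz   [G → M]
MMz ⇒ zhMz   [M → z h]
zhMz ⇒ zhSzGz   [M → S z G]
zhSzGz ⇒ zhPzzGz   [S → P z]
zhPzzGz ⇒ zhGMzzGz   [P → G M]
zhGMzzGz ⇒ zhzzMzzGz   [G → z z]
zhzzMzzGz ⇒ zhzzzhzzGz   [M → z h]
zhzzzhzzGz ⇒ zhzzzhzzzzz   [G → z z]

S⇒Pz⇒GMz⇒MMz⇒zhMz⇒zhSzGz⇒zhPzzGz⇒zhGMzzGz⇒zhzzMzzGz⇒zhzzzhzzGz⇒zhzzzhzzzzz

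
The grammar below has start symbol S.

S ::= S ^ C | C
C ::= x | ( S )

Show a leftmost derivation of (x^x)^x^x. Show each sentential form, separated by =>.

S=>S^C=>S^C^C=>C^C^C=>(S)^C^C=>(S^C)^C^C=>(C^C)^C^C=>(x^C)^C^C=>(x^x)^C^C=>(x^x)^x^C=>(x^x)^x^x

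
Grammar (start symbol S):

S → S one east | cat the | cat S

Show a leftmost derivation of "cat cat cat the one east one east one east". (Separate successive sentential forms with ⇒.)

S ⇒ S one east ⇒ cat S one east ⇒ cat cat S one east ⇒ cat cat S one east one east ⇒ cat cat S one east one east one east ⇒ cat cat cat the one east one east one east

S ⇒ S one east   [S → S one east]
S one east ⇒ cat S one east   [S → cat S]
cat S one east ⇒ cat cat S one east   [S → cat S]
cat cat S one east ⇒ cat cat S one east one east   [S → S one east]
cat cat S one east one east ⇒ cat cat S one east one east one east   [S → S one east]
cat cat S one east one east one east ⇒ cat cat cat the one east one east one east   [S → cat the]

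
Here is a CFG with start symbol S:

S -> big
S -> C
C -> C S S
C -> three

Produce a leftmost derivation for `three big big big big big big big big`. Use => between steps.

S => C   [S -> C]
C => C S S   [C -> C S S]
C S S => C S S S S   [C -> C S S]
C S S S S => C S S S S S S   [C -> C S S]
C S S S S S S => C S S S S S S S S   [C -> C S S]
C S S S S S S S S => three S S S S S S S S   [C -> three]
three S S S S S S S S => three big S S S S S S S   [S -> big]
three big S S S S S S S => three big big S S S S S S   [S -> big]
three big big S S S S S S => three big big big S S S S S   [S -> big]
three big big big S S S S S => three big big big big S S S S   [S -> big]
three big big big big S S S S => three big big big big big S S S   [S -> big]
three big big big big big S S S => three big big big big big big S S   [S -> big]
three big big big big big big S S => three big big big big big big big S   [S -> big]
three big big big big big big big S => three big big big big big big big big   [S -> big]

S => C => C S S => C S S S S => C S S S S S S => C S S S S S S S S => three S S S S S S S S => three big S S S S S S S => three big big S S S S S S => three big big big S S S S S => three big big big big S S S S => three big big big big big S S S => three big big big big big big S S => three big big big big big big big S => three big big big big big big big big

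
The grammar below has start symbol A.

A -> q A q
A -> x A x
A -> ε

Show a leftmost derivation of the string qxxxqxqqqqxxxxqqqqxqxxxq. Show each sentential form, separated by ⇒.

A ⇒ qAq   [A -> q A q]
qAq ⇒ qxAxq   [A -> x A x]
qxAxq ⇒ qxxAxxq   [A -> x A x]
qxxAxxq ⇒ qxxxAxxxq   [A -> x A x]
qxxxAxxxq ⇒ qxxxqAqxxxq   [A -> q A q]
qxxxqAqxxxq ⇒ qxxxqxAxqxxxq   [A -> x A x]
qxxxqxAxqxxxq ⇒ qxxxqxqAqxqxxxq   [A -> q A q]
qxxxqxqAqxqxxxq ⇒ qxxxqxqqAqqxqxxxq   [A -> q A q]
qxxxqxqqAqqxqxxxq ⇒ qxxxqxqqqAqqqxqxxxq   [A -> q A q]
qxxxqxqqqAqqqxqxxxq ⇒ qxxxqxqqqqAqqqqxqxxxq   [A -> q A q]
qxxxqxqqqqAqqqqxqxxxq ⇒ qxxxqxqqqqxAxqqqqxqxxxq   [A -> x A x]
qxxxqxqqqqxAxqqqqxqxxxq ⇒ qxxxqxqqqqxxAxxqqqqxqxxxq   [A -> x A x]
qxxxqxqqqqxxAxxqqqqxqxxxq ⇒ qxxxqxqqqqxxxxqqqqxqxxxq   [A -> ε]

A⇒qAq⇒qxAxq⇒qxxAxxq⇒qxxxAxxxq⇒qxxxqAqxxxq⇒qxxxqxAxqxxxq⇒qxxxqxqAqxqxxxq⇒qxxxqxqqAqqxqxxxq⇒qxxxqxqqqAqqqxqxxxq⇒qxxxqxqqqqAqqqqxqxxxq⇒qxxxqxqqqqxAxqqqqxqxxxq⇒qxxxqxqqqqxxAxxqqqqxqxxxq⇒qxxxqxqqqqxxxxqqqqxqxxxq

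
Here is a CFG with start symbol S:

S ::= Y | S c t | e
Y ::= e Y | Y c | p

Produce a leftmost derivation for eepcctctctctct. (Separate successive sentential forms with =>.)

S => Sct => Sctct => Sctctct => Sctctctct => Sctctctctct => Yctctctctct => Ycctctctctct => eYcctctctctct => eeYcctctctctct => eepcctctctctct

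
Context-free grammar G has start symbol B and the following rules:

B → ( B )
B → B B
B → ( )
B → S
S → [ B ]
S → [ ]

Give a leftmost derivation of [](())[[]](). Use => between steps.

B => BB => BBB => SBB => []BB => []BBB => [](B)BB => [](())BB => [](())SB => [](())[B]B => [](())[S]B => [](())[[]]B => [](())[[]]()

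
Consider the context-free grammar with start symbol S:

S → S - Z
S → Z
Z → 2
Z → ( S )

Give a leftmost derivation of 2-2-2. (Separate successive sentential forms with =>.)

S => S-Z => S-Z-Z => Z-Z-Z => 2-Z-Z => 2-2-Z => 2-2-2

S => S-Z   [S → S - Z]
S-Z => S-Z-Z   [S → S - Z]
S-Z-Z => Z-Z-Z   [S → Z]
Z-Z-Z => 2-Z-Z   [Z → 2]
2-Z-Z => 2-2-Z   [Z → 2]
2-2-Z => 2-2-2   [Z → 2]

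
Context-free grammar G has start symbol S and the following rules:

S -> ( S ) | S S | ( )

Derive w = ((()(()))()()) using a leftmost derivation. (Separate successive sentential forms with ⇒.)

S⇒(S)⇒(SS)⇒((S)S)⇒((SS)S)⇒((()S)S)⇒((()(S))S)⇒((()(()))S)⇒((()(()))SS)⇒((()(()))()S)⇒((()(()))()())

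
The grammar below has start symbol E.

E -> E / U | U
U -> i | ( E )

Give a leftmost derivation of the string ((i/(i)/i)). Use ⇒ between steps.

E⇒U⇒(E)⇒(U)⇒((E))⇒((E/U))⇒((E/U/U))⇒((U/U/U))⇒((i/U/U))⇒((i/(E)/U))⇒((i/(U)/U))⇒((i/(i)/U))⇒((i/(i)/i))

E ⇒ U   [E -> U]
U ⇒ (E)   [U -> ( E )]
(E) ⇒ (U)   [E -> U]
(U) ⇒ ((E))   [U -> ( E )]
((E)) ⇒ ((E/U))   [E -> E / U]
((E/U)) ⇒ ((E/U/U))   [E -> E / U]
((E/U/U)) ⇒ ((U/U/U))   [E -> U]
((U/U/U)) ⇒ ((i/U/U))   [U -> i]
((i/U/U)) ⇒ ((i/(E)/U))   [U -> ( E )]
((i/(E)/U)) ⇒ ((i/(U)/U))   [E -> U]
((i/(U)/U)) ⇒ ((i/(i)/U))   [U -> i]
((i/(i)/U)) ⇒ ((i/(i)/i))   [U -> i]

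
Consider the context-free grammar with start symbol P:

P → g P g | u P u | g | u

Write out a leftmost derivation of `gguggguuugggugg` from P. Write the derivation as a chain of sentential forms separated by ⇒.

P ⇒ gPg ⇒ ggPgg ⇒ gguPugg ⇒ ggugPgugg ⇒ gguggPggugg ⇒ ggugggPgggugg ⇒ gguggguPugggugg ⇒ gguggguuugggugg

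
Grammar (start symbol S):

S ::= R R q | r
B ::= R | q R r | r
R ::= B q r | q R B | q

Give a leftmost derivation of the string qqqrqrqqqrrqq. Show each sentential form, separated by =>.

S => RRq => qRBRq => qBqrBRq => qqRrqrBRq => qqqrqrBRq => qqqrqrqRrRq => qqqrqrqBqrrRq => qqqrqrqRqrrRq => qqqrqrqqqrrRq => qqqrqrqqqrrqq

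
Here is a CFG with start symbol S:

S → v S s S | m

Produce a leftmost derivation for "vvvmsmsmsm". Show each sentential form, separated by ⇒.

S ⇒ vSsS   [S → v S s S]
vSsS ⇒ vvSsSsS   [S → v S s S]
vvSsSsS ⇒ vvvSsSsSsS   [S → v S s S]
vvvSsSsSsS ⇒ vvvmsSsSsS   [S → m]
vvvmsSsSsS ⇒ vvvmsmsSsS   [S → m]
vvvmsmsSsS ⇒ vvvmsmsmsS   [S → m]
vvvmsmsmsS ⇒ vvvmsmsmsm   [S → m]

S⇒vSsS⇒vvSsSsS⇒vvvSsSsSsS⇒vvvmsSsSsS⇒vvvmsmsSsS⇒vvvmsmsmsS⇒vvvmsmsmsm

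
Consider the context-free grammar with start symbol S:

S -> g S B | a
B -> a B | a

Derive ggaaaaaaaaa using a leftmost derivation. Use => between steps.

S => gSB   [S -> g S B]
gSB => ggSBB   [S -> g S B]
ggSBB => ggaBB   [S -> a]
ggaBB => ggaaB   [B -> a]
ggaaB => ggaaaB   [B -> a B]
ggaaaB => ggaaaaB   [B -> a B]
ggaaaaB => ggaaaaaB   [B -> a B]
ggaaaaaB => ggaaaaaaB   [B -> a B]
ggaaaaaaB => ggaaaaaaaB   [B -> a B]
ggaaaaaaaB => ggaaaaaaaaB   [B -> a B]
ggaaaaaaaaB => ggaaaaaaaaa   [B -> a]

S=>gSB=>ggSBB=>ggaBB=>ggaaB=>ggaaaB=>ggaaaaB=>ggaaaaaB=>ggaaaaaaB=>ggaaaaaaaB=>ggaaaaaaaaB=>ggaaaaaaaaa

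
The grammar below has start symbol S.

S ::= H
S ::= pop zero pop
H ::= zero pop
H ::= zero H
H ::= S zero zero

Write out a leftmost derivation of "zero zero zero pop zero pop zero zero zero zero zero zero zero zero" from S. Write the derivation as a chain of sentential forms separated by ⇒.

S ⇒ H ⇒ zero H ⇒ zero S zero zero ⇒ zero H zero zero ⇒ zero zero H zero zero ⇒ zero zero S zero zero zero zero ⇒ zero zero H zero zero zero zero ⇒ zero zero S zero zero zero zero zero zero ⇒ zero zero H zero zero zero zero zero zero ⇒ zero zero zero H zero zero zero zero zero zero ⇒ zero zero zero S zero zero zero zero zero zero zero zero ⇒ zero zero zero pop zero pop zero zero zero zero zero zero zero zero

S ⇒ H   [S ::= H]
H ⇒ zero H   [H ::= zero H]
zero H ⇒ zero S zero zero   [H ::= S zero zero]
zero S zero zero ⇒ zero H zero zero   [S ::= H]
zero H zero zero ⇒ zero zero H zero zero   [H ::= zero H]
zero zero H zero zero ⇒ zero zero S zero zero zero zero   [H ::= S zero zero]
zero zero S zero zero zero zero ⇒ zero zero H zero zero zero zero   [S ::= H]
zero zero H zero zero zero zero ⇒ zero zero S zero zero zero zero zero zero   [H ::= S zero zero]
zero zero S zero zero zero zero zero zero ⇒ zero zero H zero zero zero zero zero zero   [S ::= H]
zero zero H zero zero zero zero zero zero ⇒ zero zero zero H zero zero zero zero zero zero   [H ::= zero H]
zero zero zero H zero zero zero zero zero zero ⇒ zero zero zero S zero zero zero zero zero zero zero zero   [H ::= S zero zero]
zero zero zero S zero zero zero zero zero zero zero zero ⇒ zero zero zero pop zero pop zero zero zero zero zero zero zero zero   [S ::= pop zero pop]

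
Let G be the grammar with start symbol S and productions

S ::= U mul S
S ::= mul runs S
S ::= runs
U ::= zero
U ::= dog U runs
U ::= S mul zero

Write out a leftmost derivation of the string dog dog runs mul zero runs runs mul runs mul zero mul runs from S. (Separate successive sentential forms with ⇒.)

S ⇒ U mul S ⇒ S mul zero mul S ⇒ U mul S mul zero mul S ⇒ dog U runs mul S mul zero mul S ⇒ dog dog U runs runs mul S mul zero mul S ⇒ dog dog S mul zero runs runs mul S mul zero mul S ⇒ dog dog runs mul zero runs runs mul S mul zero mul S ⇒ dog dog runs mul zero runs runs mul runs mul zero mul S ⇒ dog dog runs mul zero runs runs mul runs mul zero mul runs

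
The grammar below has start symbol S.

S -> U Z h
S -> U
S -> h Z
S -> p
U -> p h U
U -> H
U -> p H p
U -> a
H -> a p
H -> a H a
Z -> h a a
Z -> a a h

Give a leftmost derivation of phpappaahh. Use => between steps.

S=>UZh=>phUZh=>phpHpZh=>phpappZh=>phpappaahh

S => UZh   [S -> U Z h]
UZh => phUZh   [U -> p h U]
phUZh => phpHpZh   [U -> p H p]
phpHpZh => phpappZh   [H -> a p]
phpappZh => phpappaahh   [Z -> a a h]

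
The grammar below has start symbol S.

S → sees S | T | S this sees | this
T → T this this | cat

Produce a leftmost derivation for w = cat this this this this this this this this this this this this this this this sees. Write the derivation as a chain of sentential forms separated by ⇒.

S ⇒ S this sees   [S → S this sees]
S this sees ⇒ T this sees   [S → T]
T this sees ⇒ T this this this sees   [T → T this this]
T this this this sees ⇒ T this this this this this sees   [T → T this this]
T this this this this this sees ⇒ T this this this this this this this sees   [T → T this this]
T this this this this this this this sees ⇒ T this this this this this this this this this sees   [T → T this this]
T this this this this this this this this this sees ⇒ T this this this this this this this this this this this sees   [T → T this this]
T this this this this this this this this this this this sees ⇒ T this this this this this this this this this this this this this sees   [T → T this this]
T this this this this this this this this this this this this this sees ⇒ T this this this this this this this this this this this this this this this sees   [T → T this this]
T this this this this this this this this this this this this this this this sees ⇒ cat this this this this this this this this this this this this this this this sees   [T → cat]

S ⇒ S this sees ⇒ T this sees ⇒ T this this this sees ⇒ T this this this this this sees ⇒ T this this this this this this this sees ⇒ T this this this this this this this this this sees ⇒ T this this this this this this this this this this this sees ⇒ T this this this this this this this this this this this this this sees ⇒ T this this this this this this this this this this this this this this this sees ⇒ cat this this this this this this this this this this this this this this this sees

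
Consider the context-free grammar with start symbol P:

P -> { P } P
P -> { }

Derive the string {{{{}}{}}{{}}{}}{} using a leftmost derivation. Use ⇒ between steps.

P ⇒ {P}P ⇒ {{P}P}P ⇒ {{{P}P}P}P ⇒ {{{{}}P}P}P ⇒ {{{{}}{}}P}P ⇒ {{{{}}{}}{P}P}P ⇒ {{{{}}{}}{{}}P}P ⇒ {{{{}}{}}{{}}{}}P ⇒ {{{{}}{}}{{}}{}}{}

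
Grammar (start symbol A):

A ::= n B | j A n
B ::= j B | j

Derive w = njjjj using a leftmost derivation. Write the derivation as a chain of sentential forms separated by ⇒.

A ⇒ nB ⇒ njB ⇒ njjB ⇒ njjjB ⇒ njjjj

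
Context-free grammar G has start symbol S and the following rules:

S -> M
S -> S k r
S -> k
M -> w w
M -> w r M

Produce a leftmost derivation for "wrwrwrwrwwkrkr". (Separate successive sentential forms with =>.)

S => Skr => Skrkr => Mkrkr => wrMkrkr => wrwrMkrkr => wrwrwrMkrkr => wrwrwrwrMkrkr => wrwrwrwrwwkrkr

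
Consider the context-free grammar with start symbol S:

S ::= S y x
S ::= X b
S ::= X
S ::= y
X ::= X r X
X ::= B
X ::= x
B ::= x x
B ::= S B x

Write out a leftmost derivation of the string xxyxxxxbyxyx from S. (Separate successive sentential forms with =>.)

S=>Syx=>Syxyx=>Xbyxyx=>Bbyxyx=>SBxbyxyx=>SyxBxbyxyx=>XyxBxbyxyx=>ByxBxbyxyx=>xxyxBxbyxyx=>xxyxxxxbyxyx

S => Syx   [S ::= S y x]
Syx => Syxyx   [S ::= S y x]
Syxyx => Xbyxyx   [S ::= X b]
Xbyxyx => Bbyxyx   [X ::= B]
Bbyxyx => SBxbyxyx   [B ::= S B x]
SBxbyxyx => SyxBxbyxyx   [S ::= S y x]
SyxBxbyxyx => XyxBxbyxyx   [S ::= X]
XyxBxbyxyx => ByxBxbyxyx   [X ::= B]
ByxBxbyxyx => xxyxBxbyxyx   [B ::= x x]
xxyxBxbyxyx => xxyxxxxbyxyx   [B ::= x x]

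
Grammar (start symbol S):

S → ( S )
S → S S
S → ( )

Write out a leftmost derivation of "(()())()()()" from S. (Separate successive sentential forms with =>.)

S=>SS=>SSS=>SSSS=>(S)SSS=>(SS)SSS=>(()S)SSS=>(()())SSS=>(()())()SS=>(()())()()S=>(()())()()()

S => SS   [S → S S]
SS => SSS   [S → S S]
SSS => SSSS   [S → S S]
SSSS => (S)SSS   [S → ( S )]
(S)SSS => (SS)SSS   [S → S S]
(SS)SSS => (()S)SSS   [S → ( )]
(()S)SSS => (()())SSS   [S → ( )]
(()())SSS => (()())()SS   [S → ( )]
(()())()SS => (()())()()S   [S → ( )]
(()())()()S => (()())()()()   [S → ( )]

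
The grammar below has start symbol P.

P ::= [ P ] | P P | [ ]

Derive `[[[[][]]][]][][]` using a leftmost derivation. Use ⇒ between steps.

P ⇒ PP ⇒ PPP ⇒ [P]PP ⇒ [PP]PP ⇒ [[P]P]PP ⇒ [[[P]]P]PP ⇒ [[[PP]]P]PP ⇒ [[[[]P]]P]PP ⇒ [[[[][]]]P]PP ⇒ [[[[][]]][]]PP ⇒ [[[[][]]][]][]P ⇒ [[[[][]]][]][][]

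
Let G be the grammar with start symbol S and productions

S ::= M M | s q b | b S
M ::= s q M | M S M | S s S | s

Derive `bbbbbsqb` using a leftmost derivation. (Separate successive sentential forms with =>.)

S => bS   [S ::= b S]
bS => bbS   [S ::= b S]
bbS => bbbS   [S ::= b S]
bbbS => bbbbS   [S ::= b S]
bbbbS => bbbbbS   [S ::= b S]
bbbbbS => bbbbbsqb   [S ::= s q b]

S => bS => bbS => bbbS => bbbbS => bbbbbS => bbbbbsqb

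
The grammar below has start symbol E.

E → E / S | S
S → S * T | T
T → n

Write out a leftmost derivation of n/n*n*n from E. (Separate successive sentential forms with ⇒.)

E ⇒ E/S ⇒ S/S ⇒ T/S ⇒ n/S ⇒ n/S*T ⇒ n/S*T*T ⇒ n/T*T*T ⇒ n/n*T*T ⇒ n/n*n*T ⇒ n/n*n*n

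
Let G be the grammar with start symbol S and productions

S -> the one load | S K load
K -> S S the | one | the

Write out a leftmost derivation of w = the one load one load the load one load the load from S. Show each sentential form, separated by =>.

S => S K load   [S -> S K load]
S K load => S K load K load   [S -> S K load]
S K load K load => S K load K load K load   [S -> S K load]
S K load K load K load => S K load K load K load K load   [S -> S K load]
S K load K load K load K load => the one load K load K load K load K load   [S -> the one load]
the one load K load K load K load K load => the one load one load K load K load K load   [K -> one]
the one load one load K load K load K load => the one load one load the load K load K load   [K -> the]
the one load one load the load K load K load => the one load one load the load one load K load   [K -> one]
the one load one load the load one load K load => the one load one load the load one load the load   [K -> the]

S => S K load => S K load K load => S K load K load K load => S K load K load K load K load => the one load K load K load K load K load => the one load one load K load K load K load => the one load one load the load K load K load => the one load one load the load one load K load => the one load one load the load one load the load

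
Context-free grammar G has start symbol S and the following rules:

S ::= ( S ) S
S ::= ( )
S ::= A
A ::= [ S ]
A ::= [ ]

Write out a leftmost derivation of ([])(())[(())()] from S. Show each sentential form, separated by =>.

S => (S)S   [S ::= ( S ) S]
(S)S => (A)S   [S ::= A]
(A)S => ([])S   [A ::= [ ]]
([])S => ([])(S)S   [S ::= ( S ) S]
([])(S)S => ([])(())S   [S ::= ( )]
([])(())S => ([])(())A   [S ::= A]
([])(())A => ([])(())[S]   [A ::= [ S ]]
([])(())[S] => ([])(())[(S)S]   [S ::= ( S ) S]
([])(())[(S)S] => ([])(())[(())S]   [S ::= ( )]
([])(())[(())S] => ([])(())[(())()]   [S ::= ( )]

S => (S)S => (A)S => ([])S => ([])(S)S => ([])(())S => ([])(())A => ([])(())[S] => ([])(())[(S)S] => ([])(())[(())S] => ([])(())[(())()]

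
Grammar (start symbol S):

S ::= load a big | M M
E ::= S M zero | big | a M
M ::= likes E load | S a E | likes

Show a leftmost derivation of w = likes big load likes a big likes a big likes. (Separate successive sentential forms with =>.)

S => M M   [S ::= M M]
M M => S a E M   [M ::= S a E]
S a E M => M M a E M   [S ::= M M]
M M a E M => S a E M a E M   [M ::= S a E]
S a E M a E M => M M a E M a E M   [S ::= M M]
M M a E M a E M => likes E load M a E M a E M   [M ::= likes E load]
likes E load M a E M a E M => likes big load M a E M a E M   [E ::= big]
likes big load M a E M a E M => likes big load likes a E M a E M   [M ::= likes]
likes big load likes a E M a E M => likes big load likes a big M a E M   [E ::= big]
likes big load likes a big M a E M => likes big load likes a big likes a E M   [M ::= likes]
likes big load likes a big likes a E M => likes big load likes a big likes a big M   [E ::= big]
likes big load likes a big likes a big M => likes big load likes a big likes a big likes   [M ::= likes]

S => M M => S a E M => M M a E M => S a E M a E M => M M a E M a E M => likes E load M a E M a E M => likes big load M a E M a E M => likes big load likes a E M a E M => likes big load likes a big M a E M => likes big load likes a big likes a E M => likes big load likes a big likes a big M => likes big load likes a big likes a big likes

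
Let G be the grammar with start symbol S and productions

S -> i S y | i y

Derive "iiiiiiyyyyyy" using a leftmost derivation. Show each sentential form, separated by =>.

S => iSy   [S -> i S y]
iSy => iiSyy   [S -> i S y]
iiSyy => iiiSyyy   [S -> i S y]
iiiSyyy => iiiiSyyyy   [S -> i S y]
iiiiSyyyy => iiiiiSyyyyy   [S -> i S y]
iiiiiSyyyyy => iiiiiiyyyyyy   [S -> i y]

S => iSy => iiSyy => iiiSyyy => iiiiSyyyy => iiiiiSyyyyy => iiiiiiyyyyyy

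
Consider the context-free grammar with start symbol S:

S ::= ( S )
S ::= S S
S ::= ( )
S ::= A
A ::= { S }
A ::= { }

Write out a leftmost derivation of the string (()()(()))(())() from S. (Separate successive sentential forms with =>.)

S=>SS=>(S)S=>(SS)S=>(()S)S=>(()SS)S=>(()()S)S=>(()()(S))S=>(()()(()))S=>(()()(()))SS=>(()()(()))(S)S=>(()()(()))(())S=>(()()(()))(())()

S => SS   [S ::= S S]
SS => (S)S   [S ::= ( S )]
(S)S => (SS)S   [S ::= S S]
(SS)S => (()S)S   [S ::= ( )]
(()S)S => (()SS)S   [S ::= S S]
(()SS)S => (()()S)S   [S ::= ( )]
(()()S)S => (()()(S))S   [S ::= ( S )]
(()()(S))S => (()()(()))S   [S ::= ( )]
(()()(()))S => (()()(()))SS   [S ::= S S]
(()()(()))SS => (()()(()))(S)S   [S ::= ( S )]
(()()(()))(S)S => (()()(()))(())S   [S ::= ( )]
(()()(()))(())S => (()()(()))(())()   [S ::= ( )]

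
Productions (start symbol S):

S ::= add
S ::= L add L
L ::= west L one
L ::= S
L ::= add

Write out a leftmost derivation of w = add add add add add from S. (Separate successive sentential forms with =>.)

S => L add L => add add L => add add S => add add L add L => add add add add L => add add add add S => add add add add add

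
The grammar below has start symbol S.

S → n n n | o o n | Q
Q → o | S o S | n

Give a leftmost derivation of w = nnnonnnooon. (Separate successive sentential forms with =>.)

S=>Q=>SoS=>QoS=>SoSoS=>nnnoSoS=>nnnonnnoS=>nnnonnnooon

S => Q   [S → Q]
Q => SoS   [Q → S o S]
SoS => QoS   [S → Q]
QoS => SoSoS   [Q → S o S]
SoSoS => nnnoSoS   [S → n n n]
nnnoSoS => nnnonnnoS   [S → n n n]
nnnonnnoS => nnnonnnooon   [S → o o n]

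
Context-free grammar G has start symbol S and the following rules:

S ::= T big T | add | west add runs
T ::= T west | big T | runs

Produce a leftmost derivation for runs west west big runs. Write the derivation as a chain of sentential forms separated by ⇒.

S ⇒ T big T   [S ::= T big T]
T big T ⇒ T west big T   [T ::= T west]
T west big T ⇒ T west west big T   [T ::= T west]
T west west big T ⇒ runs west west big T   [T ::= runs]
runs west west big T ⇒ runs west west big runs   [T ::= runs]

S ⇒ T big T ⇒ T west big T ⇒ T west west big T ⇒ runs west west big T ⇒ runs west west big runs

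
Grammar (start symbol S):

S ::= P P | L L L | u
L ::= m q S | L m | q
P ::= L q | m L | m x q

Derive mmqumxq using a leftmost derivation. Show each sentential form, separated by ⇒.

S ⇒ PP   [S ::= P P]
PP ⇒ mLP   [P ::= m L]
mLP ⇒ mmqSP   [L ::= m q S]
mmqSP ⇒ mmquP   [S ::= u]
mmquP ⇒ mmqumxq   [P ::= m x q]

S ⇒ PP ⇒ mLP ⇒ mmqSP ⇒ mmquP ⇒ mmqumxq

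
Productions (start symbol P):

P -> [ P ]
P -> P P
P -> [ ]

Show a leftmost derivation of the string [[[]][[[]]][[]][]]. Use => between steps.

P => [P]   [P -> [ P ]]
[P] => [PP]   [P -> P P]
[PP] => [PPP]   [P -> P P]
[PPP] => [PPPP]   [P -> P P]
[PPPP] => [[P]PPP]   [P -> [ P ]]
[[P]PPP] => [[[]]PPP]   [P -> [ ]]
[[[]]PPP] => [[[]][P]PP]   [P -> [ P ]]
[[[]][P]PP] => [[[]][[P]]PP]   [P -> [ P ]]
[[[]][[P]]PP] => [[[]][[[]]]PP]   [P -> [ ]]
[[[]][[[]]]PP] => [[[]][[[]]][P]P]   [P -> [ P ]]
[[[]][[[]]][P]P] => [[[]][[[]]][[]]P]   [P -> [ ]]
[[[]][[[]]][[]]P] => [[[]][[[]]][[]][]]   [P -> [ ]]

P=>[P]=>[PP]=>[PPP]=>[PPPP]=>[[P]PPP]=>[[[]]PPP]=>[[[]][P]PP]=>[[[]][[P]]PP]=>[[[]][[[]]]PP]=>[[[]][[[]]][P]P]=>[[[]][[[]]][[]]P]=>[[[]][[[]]][[]][]]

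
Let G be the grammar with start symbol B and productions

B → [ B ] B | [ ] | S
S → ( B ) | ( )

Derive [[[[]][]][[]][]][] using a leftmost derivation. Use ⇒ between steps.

B ⇒ [B]B   [B → [ B ] B]
[B]B ⇒ [[B]B]B   [B → [ B ] B]
[[B]B]B ⇒ [[[B]B]B]B   [B → [ B ] B]
[[[B]B]B]B ⇒ [[[[]]B]B]B   [B → [ ]]
[[[[]]B]B]B ⇒ [[[[]][]]B]B   [B → [ ]]
[[[[]][]]B]B ⇒ [[[[]][]][B]B]B   [B → [ B ] B]
[[[[]][]][B]B]B ⇒ [[[[]][]][[]]B]B   [B → [ ]]
[[[[]][]][[]]B]B ⇒ [[[[]][]][[]][]]B   [B → [ ]]
[[[[]][]][[]][]]B ⇒ [[[[]][]][[]][]][]   [B → [ ]]

B⇒[B]B⇒[[B]B]B⇒[[[B]B]B]B⇒[[[[]]B]B]B⇒[[[[]][]]B]B⇒[[[[]][]][B]B]B⇒[[[[]][]][[]]B]B⇒[[[[]][]][[]][]]B⇒[[[[]][]][[]][]][]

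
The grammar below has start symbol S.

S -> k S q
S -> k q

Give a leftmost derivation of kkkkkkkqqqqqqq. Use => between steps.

S => kSq   [S -> k S q]
kSq => kkSqq   [S -> k S q]
kkSqq => kkkSqqq   [S -> k S q]
kkkSqqq => kkkkSqqqq   [S -> k S q]
kkkkSqqqq => kkkkkSqqqqq   [S -> k S q]
kkkkkSqqqqq => kkkkkkSqqqqqq   [S -> k S q]
kkkkkkSqqqqqq => kkkkkkkqqqqqqq   [S -> k q]

S => kSq => kkSqq => kkkSqqq => kkkkSqqqq => kkkkkSqqqqq => kkkkkkSqqqqqq => kkkkkkkqqqqqqq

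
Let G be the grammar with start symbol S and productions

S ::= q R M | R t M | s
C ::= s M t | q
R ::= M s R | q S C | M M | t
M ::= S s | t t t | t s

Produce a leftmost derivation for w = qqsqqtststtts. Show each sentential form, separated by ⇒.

S⇒qRM⇒qqSCM⇒qqsCM⇒qqsqM⇒qqsqSs⇒qqsqqRMs⇒qqsqqMMMs⇒qqsqqtsMMs⇒qqsqqtstsMs⇒qqsqqtststtts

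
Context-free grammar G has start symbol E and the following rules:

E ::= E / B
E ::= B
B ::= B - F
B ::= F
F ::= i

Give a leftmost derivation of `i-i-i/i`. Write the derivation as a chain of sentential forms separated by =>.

E => E/B => B/B => B-F/B => B-F-F/B => F-F-F/B => i-F-F/B => i-i-F/B => i-i-i/B => i-i-i/F => i-i-i/i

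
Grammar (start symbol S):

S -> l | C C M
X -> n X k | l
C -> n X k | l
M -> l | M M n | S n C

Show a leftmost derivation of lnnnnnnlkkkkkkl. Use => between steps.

S=>CCM=>lCM=>lnXkM=>lnnXkkM=>lnnnXkkkM=>lnnnnXkkkkM=>lnnnnnXkkkkkM=>lnnnnnnXkkkkkkM=>lnnnnnnlkkkkkkM=>lnnnnnnlkkkkkkl

S => CCM   [S -> C C M]
CCM => lCM   [C -> l]
lCM => lnXkM   [C -> n X k]
lnXkM => lnnXkkM   [X -> n X k]
lnnXkkM => lnnnXkkkM   [X -> n X k]
lnnnXkkkM => lnnnnXkkkkM   [X -> n X k]
lnnnnXkkkkM => lnnnnnXkkkkkM   [X -> n X k]
lnnnnnXkkkkkM => lnnnnnnXkkkkkkM   [X -> n X k]
lnnnnnnXkkkkkkM => lnnnnnnlkkkkkkM   [X -> l]
lnnnnnnlkkkkkkM => lnnnnnnlkkkkkkl   [M -> l]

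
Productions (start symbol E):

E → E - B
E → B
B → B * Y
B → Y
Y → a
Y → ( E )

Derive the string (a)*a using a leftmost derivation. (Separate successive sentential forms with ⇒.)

E ⇒ B   [E → B]
B ⇒ B*Y   [B → B * Y]
B*Y ⇒ Y*Y   [B → Y]
Y*Y ⇒ (E)*Y   [Y → ( E )]
(E)*Y ⇒ (B)*Y   [E → B]
(B)*Y ⇒ (Y)*Y   [B → Y]
(Y)*Y ⇒ (a)*Y   [Y → a]
(a)*Y ⇒ (a)*a   [Y → a]

E⇒B⇒B*Y⇒Y*Y⇒(E)*Y⇒(B)*Y⇒(Y)*Y⇒(a)*Y⇒(a)*a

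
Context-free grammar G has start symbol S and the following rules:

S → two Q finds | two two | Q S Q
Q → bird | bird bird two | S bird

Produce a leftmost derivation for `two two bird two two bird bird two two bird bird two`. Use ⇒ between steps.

S ⇒ Q S Q ⇒ S bird S Q ⇒ Q S Q bird S Q ⇒ S bird S Q bird S Q ⇒ two two bird S Q bird S Q ⇒ two two bird two two Q bird S Q ⇒ two two bird two two bird bird S Q ⇒ two two bird two two bird bird two two Q ⇒ two two bird two two bird bird two two bird bird two

S ⇒ Q S Q   [S → Q S Q]
Q S Q ⇒ S bird S Q   [Q → S bird]
S bird S Q ⇒ Q S Q bird S Q   [S → Q S Q]
Q S Q bird S Q ⇒ S bird S Q bird S Q   [Q → S bird]
S bird S Q bird S Q ⇒ two two bird S Q bird S Q   [S → two two]
two two bird S Q bird S Q ⇒ two two bird two two Q bird S Q   [S → two two]
two two bird two two Q bird S Q ⇒ two two bird two two bird bird S Q   [Q → bird]
two two bird two two bird bird S Q ⇒ two two bird two two bird bird two two Q   [S → two two]
two two bird two two bird bird two two Q ⇒ two two bird two two bird bird two two bird bird two   [Q → bird bird two]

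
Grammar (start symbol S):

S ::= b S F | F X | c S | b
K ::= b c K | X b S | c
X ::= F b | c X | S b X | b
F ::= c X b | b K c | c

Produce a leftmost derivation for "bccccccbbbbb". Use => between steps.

S => FX   [S ::= F X]
FX => bKcX   [F ::= b K c]
bKcX => bccX   [K ::= c]
bccX => bcccX   [X ::= c X]
bcccX => bccccX   [X ::= c X]
bccccX => bccccSbX   [X ::= S b X]
bccccSbX => bcccccSbX   [S ::= c S]
bcccccSbX => bcccccFXbX   [S ::= F X]
bcccccFXbX => bccccccXbXbX   [F ::= c X b]
bccccccXbXbX => bccccccbbXbX   [X ::= b]
bccccccbbXbX => bccccccbbbbX   [X ::= b]
bccccccbbbbX => bccccccbbbbb   [X ::= b]

S => FX => bKcX => bccX => bcccX => bccccX => bccccSbX => bcccccSbX => bcccccFXbX => bccccccXbXbX => bccccccbbXbX => bccccccbbbbX => bccccccbbbbb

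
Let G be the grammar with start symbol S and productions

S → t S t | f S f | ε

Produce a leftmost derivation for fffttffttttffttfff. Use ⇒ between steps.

S ⇒ fSf   [S → f S f]
fSf ⇒ ffSff   [S → f S f]
ffSff ⇒ fffSfff   [S → f S f]
fffSfff ⇒ ffftStfff   [S → t S t]
ffftStfff ⇒ fffttSttfff   [S → t S t]
fffttSttfff ⇒ fffttfSfttfff   [S → f S f]
fffttfSfttfff ⇒ fffttffSffttfff   [S → f S f]
fffttffSffttfff ⇒ fffttfftStffttfff   [S → t S t]
fffttfftStffttfff ⇒ fffttffttSttffttfff   [S → t S t]
fffttffttSttffttfff ⇒ fffttffttttffttfff   [S → ε]

S ⇒ fSf ⇒ ffSff ⇒ fffSfff ⇒ ffftStfff ⇒ fffttSttfff ⇒ fffttfSfttfff ⇒ fffttffSffttfff ⇒ fffttfftStffttfff ⇒ fffttffttSttffttfff ⇒ fffttffttttffttfff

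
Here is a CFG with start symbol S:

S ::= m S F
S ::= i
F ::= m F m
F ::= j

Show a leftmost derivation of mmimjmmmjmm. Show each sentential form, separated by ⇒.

S ⇒ mSF ⇒ mmSFF ⇒ mmiFF ⇒ mmimFmF ⇒ mmimjmF ⇒ mmimjmmFm ⇒ mmimjmmmFmm ⇒ mmimjmmmjmm

S ⇒ mSF   [S ::= m S F]
mSF ⇒ mmSFF   [S ::= m S F]
mmSFF ⇒ mmiFF   [S ::= i]
mmiFF ⇒ mmimFmF   [F ::= m F m]
mmimFmF ⇒ mmimjmF   [F ::= j]
mmimjmF ⇒ mmimjmmFm   [F ::= m F m]
mmimjmmFm ⇒ mmimjmmmFmm   [F ::= m F m]
mmimjmmmFmm ⇒ mmimjmmmjmm   [F ::= j]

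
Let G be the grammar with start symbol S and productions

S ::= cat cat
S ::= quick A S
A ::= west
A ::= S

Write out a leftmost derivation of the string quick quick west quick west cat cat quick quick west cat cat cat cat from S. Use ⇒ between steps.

S ⇒ quick A S   [S ::= quick A S]
quick A S ⇒ quick S S   [A ::= S]
quick S S ⇒ quick quick A S S   [S ::= quick A S]
quick quick A S S ⇒ quick quick west S S   [A ::= west]
quick quick west S S ⇒ quick quick west quick A S S   [S ::= quick A S]
quick quick west quick A S S ⇒ quick quick west quick west S S   [A ::= west]
quick quick west quick west S S ⇒ quick quick west quick west cat cat S   [S ::= cat cat]
quick quick west quick west cat cat S ⇒ quick quick west quick west cat cat quick A S   [S ::= quick A S]
quick quick west quick west cat cat quick A S ⇒ quick quick west quick west cat cat quick S S   [A ::= S]
quick quick west quick west cat cat quick S S ⇒ quick quick west quick west cat cat quick quick A S S   [S ::= quick A S]
quick quick west quick west cat cat quick quick A S S ⇒ quick quick west quick west cat cat quick quick west S S   [A ::= west]
quick quick west quick west cat cat quick quick west S S ⇒ quick quick west quick west cat cat quick quick west cat cat S   [S ::= cat cat]
quick quick west quick west cat cat quick quick west cat cat S ⇒ quick quick west quick west cat cat quick quick west cat cat cat cat   [S ::= cat cat]

S ⇒ quick A S ⇒ quick S S ⇒ quick quick A S S ⇒ quick quick west S S ⇒ quick quick west quick A S S ⇒ quick quick west quick west S S ⇒ quick quick west quick west cat cat S ⇒ quick quick west quick west cat cat quick A S ⇒ quick quick west quick west cat cat quick S S ⇒ quick quick west quick west cat cat quick quick A S S ⇒ quick quick west quick west cat cat quick quick west S S ⇒ quick quick west quick west cat cat quick quick west cat cat S ⇒ quick quick west quick west cat cat quick quick west cat cat cat cat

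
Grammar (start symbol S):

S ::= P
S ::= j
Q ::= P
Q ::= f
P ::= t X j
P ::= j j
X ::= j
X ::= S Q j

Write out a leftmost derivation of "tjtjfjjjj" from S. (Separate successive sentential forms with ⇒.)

S ⇒ P ⇒ tXj ⇒ tSQjj ⇒ tjQjj ⇒ tjPjj ⇒ tjtXjjj ⇒ tjtSQjjjj ⇒ tjtjQjjjj ⇒ tjtjfjjjj

S ⇒ P   [S ::= P]
P ⇒ tXj   [P ::= t X j]
tXj ⇒ tSQjj   [X ::= S Q j]
tSQjj ⇒ tjQjj   [S ::= j]
tjQjj ⇒ tjPjj   [Q ::= P]
tjPjj ⇒ tjtXjjj   [P ::= t X j]
tjtXjjj ⇒ tjtSQjjjj   [X ::= S Q j]
tjtSQjjjj ⇒ tjtjQjjjj   [S ::= j]
tjtjQjjjj ⇒ tjtjfjjjj   [Q ::= f]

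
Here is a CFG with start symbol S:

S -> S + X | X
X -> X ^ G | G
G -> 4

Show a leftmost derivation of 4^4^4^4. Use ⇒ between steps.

S ⇒ X ⇒ X^G ⇒ X^G^G ⇒ X^G^G^G ⇒ G^G^G^G ⇒ 4^G^G^G ⇒ 4^4^G^G ⇒ 4^4^4^G ⇒ 4^4^4^4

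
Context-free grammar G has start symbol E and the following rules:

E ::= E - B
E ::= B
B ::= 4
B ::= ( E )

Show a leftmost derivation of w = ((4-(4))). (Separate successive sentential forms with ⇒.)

E ⇒ B   [E ::= B]
B ⇒ (E)   [B ::= ( E )]
(E) ⇒ (B)   [E ::= B]
(B) ⇒ ((E))   [B ::= ( E )]
((E)) ⇒ ((E-B))   [E ::= E - B]
((E-B)) ⇒ ((B-B))   [E ::= B]
((B-B)) ⇒ ((4-B))   [B ::= 4]
((4-B)) ⇒ ((4-(E)))   [B ::= ( E )]
((4-(E))) ⇒ ((4-(B)))   [E ::= B]
((4-(B))) ⇒ ((4-(4)))   [B ::= 4]

E ⇒ B ⇒ (E) ⇒ (B) ⇒ ((E)) ⇒ ((E-B)) ⇒ ((B-B)) ⇒ ((4-B)) ⇒ ((4-(E))) ⇒ ((4-(B))) ⇒ ((4-(4)))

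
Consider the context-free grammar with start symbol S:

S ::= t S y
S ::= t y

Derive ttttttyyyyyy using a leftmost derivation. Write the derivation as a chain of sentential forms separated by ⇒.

S ⇒ tSy   [S ::= t S y]
tSy ⇒ ttSyy   [S ::= t S y]
ttSyy ⇒ tttSyyy   [S ::= t S y]
tttSyyy ⇒ ttttSyyyy   [S ::= t S y]
ttttSyyyy ⇒ tttttSyyyyy   [S ::= t S y]
tttttSyyyyy ⇒ ttttttyyyyyy   [S ::= t y]

S ⇒ tSy ⇒ ttSyy ⇒ tttSyyy ⇒ ttttSyyyy ⇒ tttttSyyyyy ⇒ ttttttyyyyyy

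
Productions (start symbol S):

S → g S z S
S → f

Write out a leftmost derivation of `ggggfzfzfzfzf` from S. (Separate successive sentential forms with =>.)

S=>gSzS=>ggSzSzS=>gggSzSzSzS=>ggggSzSzSzSzS=>ggggfzSzSzSzS=>ggggfzfzSzSzS=>ggggfzfzfzSzS=>ggggfzfzfzfzS=>ggggfzfzfzfzf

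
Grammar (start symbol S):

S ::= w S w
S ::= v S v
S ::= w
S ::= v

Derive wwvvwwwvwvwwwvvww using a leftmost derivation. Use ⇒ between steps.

S ⇒ wSw   [S ::= w S w]
wSw ⇒ wwSww   [S ::= w S w]
wwSww ⇒ wwvSvww   [S ::= v S v]
wwvSvww ⇒ wwvvSvvww   [S ::= v S v]
wwvvSvvww ⇒ wwvvwSwvvww   [S ::= w S w]
wwvvwSwvvww ⇒ wwvvwwSwwvvww   [S ::= w S w]
wwvvwwSwwvvww ⇒ wwvvwwwSwwwvvww   [S ::= w S w]
wwvvwwwSwwwvvww ⇒ wwvvwwwvSvwwwvvww   [S ::= v S v]
wwvvwwwvSvwwwvvww ⇒ wwvvwwwvwvwwwvvww   [S ::= w]

S ⇒ wSw ⇒ wwSww ⇒ wwvSvww ⇒ wwvvSvvww ⇒ wwvvwSwvvww ⇒ wwvvwwSwwvvww ⇒ wwvvwwwSwwwvvww ⇒ wwvvwwwvSvwwwvvww ⇒ wwvvwwwvwvwwwvvww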